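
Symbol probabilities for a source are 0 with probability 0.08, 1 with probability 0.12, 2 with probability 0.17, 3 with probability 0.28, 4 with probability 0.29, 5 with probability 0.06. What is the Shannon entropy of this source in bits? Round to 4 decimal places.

2.3688 bits

H = −Σ pᵢ log₂ pᵢ.
−0.08·log₂(0.08) = 0.2915
−0.12·log₂(0.12) = 0.3671
−0.17·log₂(0.17) = 0.4346
−0.28·log₂(0.28) = 0.5142
−0.29·log₂(0.29) = 0.5179
−0.06·log₂(0.06) = 0.2435
Sum ≈ 2.3688 → 2.3688 bits.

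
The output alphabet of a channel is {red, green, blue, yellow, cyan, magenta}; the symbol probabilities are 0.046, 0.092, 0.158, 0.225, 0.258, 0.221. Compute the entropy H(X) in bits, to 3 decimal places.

H = −Σ pᵢ log₂ pᵢ.
−0.046·log₂(0.046) = 0.2043
−0.092·log₂(0.092) = 0.3167
−0.158·log₂(0.158) = 0.4206
−0.225·log₂(0.225) = 0.4842
−0.258·log₂(0.258) = 0.5043
−0.221·log₂(0.221) = 0.4813
Sum ≈ 2.4114 → 2.411 bits.

2.411 bits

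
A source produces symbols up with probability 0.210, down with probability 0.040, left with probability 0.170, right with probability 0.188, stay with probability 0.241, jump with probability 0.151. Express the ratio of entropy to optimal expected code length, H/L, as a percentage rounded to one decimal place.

Entropy H = −Σ p log₂ p ≈ 2.4531 bits.
Huffman merges: 1/25+151/1000→191/1000; 17/100+47/250→179/500; 191/1000+21/100→401/1000; 241/1000+179/500→599/1000; 401/1000+599/1000→1. L = 2549/1000 ≈ 2.5490.
Efficiency = H/L = 2.4531/2.5490 = 96.2%.

96.2%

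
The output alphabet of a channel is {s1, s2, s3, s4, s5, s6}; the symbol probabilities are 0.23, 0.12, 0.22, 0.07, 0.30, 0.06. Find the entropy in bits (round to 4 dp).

2.3685 bits

H = −Σ pᵢ log₂ pᵢ.
−0.23·log₂(0.23) = 0.4877
−0.12·log₂(0.12) = 0.3671
−0.22·log₂(0.22) = 0.4806
−0.07·log₂(0.07) = 0.2686
−0.30·log₂(0.30) = 0.5211
−0.06·log₂(0.06) = 0.2435
Sum ≈ 2.3685 → 2.3685 bits.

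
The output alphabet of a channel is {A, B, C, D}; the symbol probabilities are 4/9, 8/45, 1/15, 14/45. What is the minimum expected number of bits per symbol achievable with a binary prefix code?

1.8 bits/symbol

Repeatedly combine the two least-probable nodes; the expected code length is the sum of the merged weights.
merge 1/15 + 8/45 → 11/45
merge 11/45 + 14/45 → 5/9
merge 4/9 + 5/9 → 1
L = 11/45 + 5/9 + 1 = 9/5 = 1.8 bits/symbol.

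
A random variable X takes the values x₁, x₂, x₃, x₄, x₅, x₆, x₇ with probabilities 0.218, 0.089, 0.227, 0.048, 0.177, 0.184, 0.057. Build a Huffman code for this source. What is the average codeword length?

Repeatedly combine the two least-probable nodes; the expected code length is the sum of the merged weights.
merge 6/125 + 57/1000 → 21/200
merge 89/1000 + 21/200 → 97/500
merge 177/1000 + 23/125 → 361/1000
merge 97/500 + 109/500 → 103/250
merge 227/1000 + 361/1000 → 147/250
merge 103/250 + 147/250 → 1
L = 21/200 + 97/500 + 361/1000 + 103/250 + 147/250 + 1 = 133/50 = 2.66 bits/symbol.

2.66 bits/symbol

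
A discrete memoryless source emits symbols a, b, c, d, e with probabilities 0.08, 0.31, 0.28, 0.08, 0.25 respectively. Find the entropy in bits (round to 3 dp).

H = −Σ pᵢ log₂ pᵢ.
−0.08·log₂(0.08) = 0.2915
−0.31·log₂(0.31) = 0.5238
−0.28·log₂(0.28) = 0.5142
−0.08·log₂(0.08) = 0.2915
−0.25·log₂(0.25) = 0.5000
Sum ≈ 2.1210 → 2.121 bits.

2.121 bits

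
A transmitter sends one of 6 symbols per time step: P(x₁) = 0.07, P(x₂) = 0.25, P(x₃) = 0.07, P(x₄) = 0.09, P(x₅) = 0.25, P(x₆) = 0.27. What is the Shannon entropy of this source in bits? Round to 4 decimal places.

2.3598 bits

H = −Σ pᵢ log₂ pᵢ.
−0.07·log₂(0.07) = 0.2686
−0.25·log₂(0.25) = 0.5000
−0.07·log₂(0.07) = 0.2686
−0.09·log₂(0.09) = 0.3127
−0.25·log₂(0.25) = 0.5000
−0.27·log₂(0.27) = 0.5100
Sum ≈ 2.3598 → 2.3598 bits.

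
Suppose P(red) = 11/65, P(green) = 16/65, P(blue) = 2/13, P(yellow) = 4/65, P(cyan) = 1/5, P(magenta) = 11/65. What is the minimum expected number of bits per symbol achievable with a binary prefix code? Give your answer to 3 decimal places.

Repeatedly combine the two least-probable nodes; the expected code length is the sum of the merged weights.
merge 4/65 + 2/13 → 14/65
merge 11/65 + 11/65 → 22/65
merge 1/5 + 14/65 → 27/65
merge 16/65 + 22/65 → 38/65
merge 27/65 + 38/65 → 1
L = 14/65 + 22/65 + 27/65 + 38/65 + 1 = 166/65 ≈ 2.554 bits/symbol.

2.554 bits/symbol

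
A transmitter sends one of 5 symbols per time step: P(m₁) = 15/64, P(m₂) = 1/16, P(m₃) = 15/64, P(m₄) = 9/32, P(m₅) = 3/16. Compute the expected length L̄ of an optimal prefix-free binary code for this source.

Repeatedly combine the two least-probable nodes; the expected code length is the sum of the merged weights.
merge 1/16 + 3/16 → 1/4
merge 15/64 + 15/64 → 15/32
merge 1/4 + 9/32 → 17/32
merge 15/32 + 17/32 → 1
L = 1/4 + 15/32 + 17/32 + 1 = 9/4 = 2.25 bits/symbol.

2.25 bits/symbol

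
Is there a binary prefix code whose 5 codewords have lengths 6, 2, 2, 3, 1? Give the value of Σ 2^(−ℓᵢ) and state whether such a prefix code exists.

1.140625; no

With common denominator 2^6 = 64: Σ 2^(−ℓᵢ) = 1/64 + 16/64 + 16/64 + 8/64 + 32/64 = 73/64 = 1.140625.
Kraft's inequality requires Σ ≤ 1; here Σ = 1.140625 > 1, so no such prefix code exists.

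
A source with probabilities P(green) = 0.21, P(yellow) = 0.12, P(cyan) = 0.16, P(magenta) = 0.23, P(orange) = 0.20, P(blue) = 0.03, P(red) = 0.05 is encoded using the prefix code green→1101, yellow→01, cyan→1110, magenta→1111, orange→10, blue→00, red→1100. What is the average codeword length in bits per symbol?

L̄ = Σ pᵢ·ℓᵢ = 0.21·4 + 0.12·2 + 0.16·4 + 0.23·4 + 0.20·2 + 0.03·2 + 0.05·4 = 3.3 bits/symbol.

3.3 bits/symbol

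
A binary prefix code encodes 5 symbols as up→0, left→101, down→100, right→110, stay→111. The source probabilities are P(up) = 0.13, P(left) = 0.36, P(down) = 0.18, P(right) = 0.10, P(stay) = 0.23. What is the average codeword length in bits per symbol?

2.74 bits/symbol

L̄ = Σ pᵢ·ℓᵢ = 0.13·1 + 0.36·3 + 0.18·3 + 0.10·3 + 0.23·3 = 2.74 bits/symbol.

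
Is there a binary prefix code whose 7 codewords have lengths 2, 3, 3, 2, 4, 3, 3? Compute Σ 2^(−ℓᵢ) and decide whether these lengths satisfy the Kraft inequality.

With common denominator 2^4 = 16: Σ 2^(−ℓᵢ) = 4/16 + 2/16 + 2/16 + 4/16 + 1/16 + 2/16 + 2/16 = 17/16 = 1.0625.
Kraft's inequality requires Σ ≤ 1; here Σ = 1.0625 > 1, so no such prefix code exists.

1.0625; no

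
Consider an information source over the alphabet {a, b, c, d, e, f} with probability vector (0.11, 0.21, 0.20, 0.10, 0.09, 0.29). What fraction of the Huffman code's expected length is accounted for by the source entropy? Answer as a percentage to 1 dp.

98.4%

Entropy H = −Σ p log₂ p ≈ 2.4502 bits.
Huffman merges: 9/100+1/10→19/100; 11/100+19/100→3/10; 1/5+21/100→41/100; 29/100+3/10→59/100; 41/100+59/100→1. L = 249/100 ≈ 2.4900.
Efficiency = H/L = 2.4502/2.4900 = 98.4%.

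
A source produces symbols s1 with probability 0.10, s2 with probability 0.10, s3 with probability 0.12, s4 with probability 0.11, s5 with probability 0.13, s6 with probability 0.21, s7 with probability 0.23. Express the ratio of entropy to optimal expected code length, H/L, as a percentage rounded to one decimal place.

98.7%

Entropy H = −Σ p log₂ p ≈ 2.7249 bits.
Huffman merges: 1/10+1/10→1/5; 11/100+3/25→23/100; 13/100+1/5→33/100; 21/100+23/100→11/25; 23/100+33/100→14/25; 11/25+14/25→1. L = 69/25 ≈ 2.7600.
Efficiency = H/L = 2.7249/2.7600 = 98.7%.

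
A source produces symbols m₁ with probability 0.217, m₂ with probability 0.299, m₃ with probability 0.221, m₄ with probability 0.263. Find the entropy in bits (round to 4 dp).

1.9872 bits

H = −Σ pᵢ log₂ pᵢ.
−0.217·log₂(0.217) = 0.4783
−0.299·log₂(0.299) = 0.5208
−0.221·log₂(0.221) = 0.4813
−0.263·log₂(0.263) = 0.5068
Sum ≈ 1.9872 → 1.9872 bits.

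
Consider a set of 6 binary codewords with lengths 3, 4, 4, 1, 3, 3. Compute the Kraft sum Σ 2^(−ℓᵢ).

1

With common denominator 2^4 = 16: Σ 2^(−ℓᵢ) = 2/16 + 1/16 + 1/16 + 8/16 + 2/16 + 2/16 = 16/16 = 1.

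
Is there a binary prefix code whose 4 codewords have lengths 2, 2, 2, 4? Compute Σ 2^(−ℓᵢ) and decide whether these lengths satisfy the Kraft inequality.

With common denominator 2^4 = 16: Σ 2^(−ℓᵢ) = 4/16 + 4/16 + 4/16 + 1/16 = 13/16 = 0.8125.
Kraft's inequality requires Σ ≤ 1; here Σ = 0.8125 ≤ 1, so such a prefix code exists.

0.8125; yes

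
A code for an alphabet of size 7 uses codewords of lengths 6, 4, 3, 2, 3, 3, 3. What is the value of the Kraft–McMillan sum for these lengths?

0.828125

With common denominator 2^6 = 64: Σ 2^(−ℓᵢ) = 1/64 + 4/64 + 8/64 + 16/64 + 8/64 + 8/64 + 8/64 = 53/64 = 0.828125.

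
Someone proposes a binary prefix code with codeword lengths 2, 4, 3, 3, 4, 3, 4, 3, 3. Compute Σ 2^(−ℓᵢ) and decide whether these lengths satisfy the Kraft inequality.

With common denominator 2^4 = 16: Σ 2^(−ℓᵢ) = 4/16 + 1/16 + 2/16 + 2/16 + 1/16 + 2/16 + 1/16 + 2/16 + 2/16 = 17/16 = 1.0625.
Kraft's inequality requires Σ ≤ 1; here Σ = 1.0625 > 1, so no such prefix code exists.

1.0625; no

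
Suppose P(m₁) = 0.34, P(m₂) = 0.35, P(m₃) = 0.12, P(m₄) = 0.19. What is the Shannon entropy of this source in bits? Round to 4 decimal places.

H = −Σ pᵢ log₂ pᵢ.
−0.34·log₂(0.34) = 0.5292
−0.35·log₂(0.35) = 0.5301
−0.12·log₂(0.12) = 0.3671
−0.19·log₂(0.19) = 0.4552
Sum ≈ 1.8816 → 1.8816 bits.

1.8816 bits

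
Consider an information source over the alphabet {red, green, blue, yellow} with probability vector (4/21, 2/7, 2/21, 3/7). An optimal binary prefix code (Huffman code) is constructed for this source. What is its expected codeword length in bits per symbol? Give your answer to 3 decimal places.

Repeatedly combine the two least-probable nodes; the expected code length is the sum of the merged weights.
merge 2/21 + 4/21 → 2/7
merge 2/7 + 2/7 → 4/7
merge 3/7 + 4/7 → 1
L = 2/7 + 4/7 + 1 = 13/7 ≈ 1.857 bits/symbol.

1.857 bits/symbol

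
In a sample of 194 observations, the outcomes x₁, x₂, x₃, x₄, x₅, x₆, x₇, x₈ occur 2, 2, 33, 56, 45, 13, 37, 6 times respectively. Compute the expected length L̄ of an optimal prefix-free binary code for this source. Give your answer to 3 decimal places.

2.479 bits/symbol

Probabilities are the counts divided by 194.
Repeatedly combine the two least-probable nodes; the expected code length is the sum of the merged weights.
merge 1/97 + 1/97 → 2/97
merge 2/97 + 3/97 → 5/97
merge 5/97 + 13/194 → 23/194
merge 23/194 + 33/194 → 28/97
merge 37/194 + 45/194 → 41/97
merge 28/97 + 28/97 → 56/97
merge 41/97 + 56/97 → 1
L = 2/97 + 5/97 + 23/194 + 28/97 + 41/97 + 56/97 + 1 = 481/194 ≈ 2.479 bits/symbol.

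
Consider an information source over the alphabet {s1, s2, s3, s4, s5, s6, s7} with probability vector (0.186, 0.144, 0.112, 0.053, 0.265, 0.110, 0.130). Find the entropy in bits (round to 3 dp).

2.673 bits

H = −Σ pᵢ log₂ pᵢ.
−0.186·log₂(0.186) = 0.4514
−0.144·log₂(0.144) = 0.4026
−0.112·log₂(0.112) = 0.3537
−0.053·log₂(0.053) = 0.2246
−0.265·log₂(0.265) = 0.5077
−0.110·log₂(0.110) = 0.3503
−0.130·log₂(0.130) = 0.3826
Sum ≈ 2.6730 → 2.673 bits.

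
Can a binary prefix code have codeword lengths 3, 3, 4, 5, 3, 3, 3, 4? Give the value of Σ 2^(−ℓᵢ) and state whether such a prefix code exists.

0.78125; yes

With common denominator 2^5 = 32: Σ 2^(−ℓᵢ) = 4/32 + 4/32 + 2/32 + 1/32 + 4/32 + 4/32 + 4/32 + 2/32 = 25/32 = 0.78125.
Kraft's inequality requires Σ ≤ 1; here Σ = 0.78125 ≤ 1, so such a prefix code exists.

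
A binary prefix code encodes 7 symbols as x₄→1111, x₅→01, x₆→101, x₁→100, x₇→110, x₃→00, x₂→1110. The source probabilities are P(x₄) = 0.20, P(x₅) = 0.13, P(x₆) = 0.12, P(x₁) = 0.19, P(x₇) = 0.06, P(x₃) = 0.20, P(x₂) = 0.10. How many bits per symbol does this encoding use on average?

2.97 bits/symbol

L̄ = Σ pᵢ·ℓᵢ = 0.20·4 + 0.13·2 + 0.12·3 + 0.19·3 + 0.06·3 + 0.20·2 + 0.10·4 = 2.97 bits/symbol.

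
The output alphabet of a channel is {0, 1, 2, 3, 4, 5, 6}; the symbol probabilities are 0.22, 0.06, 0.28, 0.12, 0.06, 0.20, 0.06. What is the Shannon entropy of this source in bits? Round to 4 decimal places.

H = −Σ pᵢ log₂ pᵢ.
−0.22·log₂(0.22) = 0.4806
−0.06·log₂(0.06) = 0.2435
−0.28·log₂(0.28) = 0.5142
−0.12·log₂(0.12) = 0.3671
−0.06·log₂(0.06) = 0.2435
−0.20·log₂(0.20) = 0.4644
−0.06·log₂(0.06) = 0.2435
Sum ≈ 2.5568 → 2.5568 bits.

2.5568 bits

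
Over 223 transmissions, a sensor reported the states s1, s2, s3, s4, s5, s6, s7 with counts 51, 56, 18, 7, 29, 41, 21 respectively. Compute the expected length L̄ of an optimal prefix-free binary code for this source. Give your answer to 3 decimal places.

Probabilities are the counts divided by 223.
Repeatedly combine the two least-probable nodes; the expected code length is the sum of the merged weights.
merge 7/223 + 18/223 → 25/223
merge 21/223 + 25/223 → 46/223
merge 29/223 + 41/223 → 70/223
merge 46/223 + 51/223 → 97/223
merge 56/223 + 70/223 → 126/223
merge 97/223 + 126/223 → 1
L = 25/223 + 46/223 + 70/223 + 97/223 + 126/223 + 1 = 587/223 ≈ 2.632 bits/symbol.

2.632 bits/symbol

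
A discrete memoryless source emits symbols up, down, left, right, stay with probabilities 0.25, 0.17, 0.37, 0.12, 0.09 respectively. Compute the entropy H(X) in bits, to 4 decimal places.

2.1450 bits

H = −Σ pᵢ log₂ pᵢ.
−0.25·log₂(0.25) = 0.5000
−0.17·log₂(0.17) = 0.4346
−0.37·log₂(0.37) = 0.5307
−0.12·log₂(0.12) = 0.3671
−0.09·log₂(0.09) = 0.3127
Sum ≈ 2.1450 → 2.1450 bits.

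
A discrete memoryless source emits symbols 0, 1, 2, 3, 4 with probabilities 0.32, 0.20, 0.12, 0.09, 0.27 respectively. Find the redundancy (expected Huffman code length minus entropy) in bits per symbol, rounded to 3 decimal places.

0.030 bits

Entropy H = −Σ p log₂ p ≈ 2.1802 bits.
Huffman merges: 9/100+3/25→21/100; 1/5+21/100→41/100; 27/100+8/25→59/100; 41/100+59/100→1. L = 221/100 ≈ 2.2100.
L − H = 2.2100 − 2.1802 = 0.030 bits.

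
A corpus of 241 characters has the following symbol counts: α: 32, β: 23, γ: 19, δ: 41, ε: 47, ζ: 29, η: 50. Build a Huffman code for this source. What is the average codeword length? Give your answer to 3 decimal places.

Probabilities are the counts divided by 241.
Repeatedly combine the two least-probable nodes; the expected code length is the sum of the merged weights.
merge 19/241 + 23/241 → 42/241
merge 29/241 + 32/241 → 61/241
merge 41/241 + 42/241 → 83/241
merge 47/241 + 50/241 → 97/241
merge 61/241 + 83/241 → 144/241
merge 97/241 + 144/241 → 1
L = 42/241 + 61/241 + 83/241 + 97/241 + 144/241 + 1 = 668/241 ≈ 2.772 bits/symbol.

2.772 bits/symbol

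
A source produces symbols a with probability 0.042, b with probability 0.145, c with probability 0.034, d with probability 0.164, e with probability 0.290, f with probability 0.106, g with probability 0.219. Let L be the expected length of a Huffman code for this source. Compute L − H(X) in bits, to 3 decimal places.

Entropy H = −Σ p log₂ p ≈ 2.5306 bits.
Huffman merges: 17/500+21/500→19/250; 19/250+53/500→91/500; 29/200+41/250→309/1000; 91/500+219/1000→401/1000; 29/100+309/1000→599/1000; 401/1000+599/1000→1. L = 2567/1000 ≈ 2.5670.
L − H = 2.5670 − 2.5306 = 0.036 bits.

0.036 bits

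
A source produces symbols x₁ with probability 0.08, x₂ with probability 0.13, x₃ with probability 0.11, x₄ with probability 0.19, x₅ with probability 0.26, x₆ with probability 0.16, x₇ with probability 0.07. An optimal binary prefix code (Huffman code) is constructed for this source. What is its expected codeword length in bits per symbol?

Repeatedly combine the two least-probable nodes; the expected code length is the sum of the merged weights.
merge 7/100 + 2/25 → 3/20
merge 11/100 + 13/100 → 6/25
merge 3/20 + 4/25 → 31/100
merge 19/100 + 6/25 → 43/100
merge 13/50 + 31/100 → 57/100
merge 43/100 + 57/100 → 1
L = 3/20 + 6/25 + 31/100 + 43/100 + 57/100 + 1 = 27/10 = 2.7 bits/symbol.

2.7 bits/symbol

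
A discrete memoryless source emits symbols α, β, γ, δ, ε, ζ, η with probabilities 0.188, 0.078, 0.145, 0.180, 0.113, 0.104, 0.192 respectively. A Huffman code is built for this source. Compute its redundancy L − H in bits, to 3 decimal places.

Entropy H = −Σ p log₂ p ≈ 2.7418 bits.
Huffman merges: 39/500+13/125→91/500; 113/1000+29/200→129/500; 9/50+91/500→181/500; 47/250+24/125→19/50; 129/500+181/500→31/50; 19/50+31/50→1. L = 1401/500 ≈ 2.8020.
L − H = 2.8020 − 2.7418 = 0.060 bits.

0.060 bits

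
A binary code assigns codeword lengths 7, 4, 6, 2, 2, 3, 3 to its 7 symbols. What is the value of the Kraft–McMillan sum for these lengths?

With common denominator 2^7 = 128: Σ 2^(−ℓᵢ) = 1/128 + 8/128 + 2/128 + 32/128 + 32/128 + 16/128 + 16/128 = 107/128 = 0.8359375.

0.8359375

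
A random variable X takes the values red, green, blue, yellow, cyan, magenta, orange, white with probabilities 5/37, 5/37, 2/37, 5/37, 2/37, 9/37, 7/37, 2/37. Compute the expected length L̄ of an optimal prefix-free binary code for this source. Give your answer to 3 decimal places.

2.838 bits/symbol

Repeatedly combine the two least-probable nodes; the expected code length is the sum of the merged weights.
merge 2/37 + 2/37 → 4/37
merge 2/37 + 4/37 → 6/37
merge 5/37 + 5/37 → 10/37
merge 5/37 + 6/37 → 11/37
merge 7/37 + 9/37 → 16/37
merge 10/37 + 11/37 → 21/37
merge 16/37 + 21/37 → 1
L = 4/37 + 6/37 + 10/37 + 11/37 + 16/37 + 21/37 + 1 = 105/37 ≈ 2.838 bits/symbol.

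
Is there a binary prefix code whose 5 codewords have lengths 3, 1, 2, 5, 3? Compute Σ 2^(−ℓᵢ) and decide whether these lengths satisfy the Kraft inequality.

With common denominator 2^5 = 32: Σ 2^(−ℓᵢ) = 4/32 + 16/32 + 8/32 + 1/32 + 4/32 = 33/32 = 1.03125.
Kraft's inequality requires Σ ≤ 1; here Σ = 1.03125 > 1, so no such prefix code exists.

1.03125; no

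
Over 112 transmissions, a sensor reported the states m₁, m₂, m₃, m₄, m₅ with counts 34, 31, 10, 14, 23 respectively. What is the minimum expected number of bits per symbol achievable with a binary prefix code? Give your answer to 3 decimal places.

Probabilities are the counts divided by 112.
Repeatedly combine the two least-probable nodes; the expected code length is the sum of the merged weights.
merge 5/56 + 1/8 → 3/14
merge 23/112 + 3/14 → 47/112
merge 31/112 + 17/56 → 65/112
merge 47/112 + 65/112 → 1
L = 3/14 + 47/112 + 65/112 + 1 = 31/14 ≈ 2.214 bits/symbol.

2.214 bits/symbol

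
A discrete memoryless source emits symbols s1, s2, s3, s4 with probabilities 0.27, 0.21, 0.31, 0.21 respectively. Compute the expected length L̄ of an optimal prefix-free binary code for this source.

Repeatedly combine the two least-probable nodes; the expected code length is the sum of the merged weights.
merge 21/100 + 21/100 → 21/50
merge 27/100 + 31/100 → 29/50
merge 21/50 + 29/50 → 1
L = 21/50 + 29/50 + 1 = 2 bits/symbol.

2 bits/symbol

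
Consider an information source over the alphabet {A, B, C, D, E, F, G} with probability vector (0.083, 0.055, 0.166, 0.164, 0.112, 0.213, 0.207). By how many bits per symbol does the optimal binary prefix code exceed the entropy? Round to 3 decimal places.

0.033 bits

Entropy H = −Σ p log₂ p ≈ 2.6853 bits.
Huffman merges: 11/200+83/1000→69/500; 14/125+69/500→1/4; 41/250+83/500→33/100; 207/1000+213/1000→21/50; 1/4+33/100→29/50; 21/50+29/50→1. L = 1359/500 ≈ 2.7180.
L − H = 2.7180 − 2.6853 = 0.033 bits.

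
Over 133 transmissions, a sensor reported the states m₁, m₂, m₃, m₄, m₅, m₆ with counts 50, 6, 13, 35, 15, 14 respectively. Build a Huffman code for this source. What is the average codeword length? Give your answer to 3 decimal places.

2.346 bits/symbol

Probabilities are the counts divided by 133.
Repeatedly combine the two least-probable nodes; the expected code length is the sum of the merged weights.
merge 6/133 + 13/133 → 1/7
merge 2/19 + 15/133 → 29/133
merge 1/7 + 29/133 → 48/133
merge 5/19 + 48/133 → 83/133
merge 50/133 + 83/133 → 1
L = 1/7 + 29/133 + 48/133 + 83/133 + 1 = 312/133 ≈ 2.346 bits/symbol.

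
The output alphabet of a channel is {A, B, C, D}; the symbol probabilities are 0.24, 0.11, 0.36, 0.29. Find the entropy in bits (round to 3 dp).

1.893 bits

H = −Σ pᵢ log₂ pᵢ.
−0.24·log₂(0.24) = 0.4941
−0.11·log₂(0.11) = 0.3503
−0.36·log₂(0.36) = 0.5306
−0.29·log₂(0.29) = 0.5179
Sum ≈ 1.8929 → 1.893 bits.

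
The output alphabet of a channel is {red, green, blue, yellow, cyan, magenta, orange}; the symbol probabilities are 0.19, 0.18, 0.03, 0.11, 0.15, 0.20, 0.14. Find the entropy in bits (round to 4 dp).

2.6746 bits

H = −Σ pᵢ log₂ pᵢ.
−0.19·log₂(0.19) = 0.4552
−0.18·log₂(0.18) = 0.4453
−0.03·log₂(0.03) = 0.1518
−0.11·log₂(0.11) = 0.3503
−0.15·log₂(0.15) = 0.4105
−0.20·log₂(0.20) = 0.4644
−0.14·log₂(0.14) = 0.3971
Sum ≈ 2.6746 → 2.6746 bits.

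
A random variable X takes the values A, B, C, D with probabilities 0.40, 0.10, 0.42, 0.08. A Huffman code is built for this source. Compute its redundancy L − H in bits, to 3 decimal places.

Entropy H = −Σ p log₂ p ≈ 1.6781 bits.
Huffman merges: 2/25+1/10→9/50; 9/50+2/5→29/50; 21/50+29/50→1. L = 44/25 ≈ 1.7600.
L − H = 1.7600 − 1.6781 = 0.082 bits.

0.082 bits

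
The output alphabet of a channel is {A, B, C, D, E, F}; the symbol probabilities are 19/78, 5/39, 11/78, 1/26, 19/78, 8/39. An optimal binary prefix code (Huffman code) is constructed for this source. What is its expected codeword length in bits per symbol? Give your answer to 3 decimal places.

2.474 bits/symbol

Repeatedly combine the two least-probable nodes; the expected code length is the sum of the merged weights.
merge 1/26 + 5/39 → 1/6
merge 11/78 + 1/6 → 4/13
merge 8/39 + 19/78 → 35/78
merge 19/78 + 4/13 → 43/78
merge 35/78 + 43/78 → 1
L = 1/6 + 4/13 + 35/78 + 43/78 + 1 = 193/78 ≈ 2.474 bits/symbol.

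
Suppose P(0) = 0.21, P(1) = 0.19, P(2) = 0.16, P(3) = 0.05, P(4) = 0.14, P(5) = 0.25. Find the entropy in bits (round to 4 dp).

H = −Σ pᵢ log₂ pᵢ.
−0.21·log₂(0.21) = 0.4728
−0.19·log₂(0.19) = 0.4552
−0.16·log₂(0.16) = 0.4230
−0.05·log₂(0.05) = 0.2161
−0.14·log₂(0.14) = 0.3971
−0.25·log₂(0.25) = 0.5000
Sum ≈ 2.4643 → 2.4643 bits.

2.4643 bits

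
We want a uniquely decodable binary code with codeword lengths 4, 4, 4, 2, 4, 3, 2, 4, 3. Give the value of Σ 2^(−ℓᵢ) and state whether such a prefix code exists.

With common denominator 2^4 = 16: Σ 2^(−ℓᵢ) = 1/16 + 1/16 + 1/16 + 4/16 + 1/16 + 2/16 + 4/16 + 1/16 + 2/16 = 17/16 = 1.0625.
Kraft's inequality requires Σ ≤ 1; here Σ = 1.0625 > 1, so no such prefix code exists.

1.0625; no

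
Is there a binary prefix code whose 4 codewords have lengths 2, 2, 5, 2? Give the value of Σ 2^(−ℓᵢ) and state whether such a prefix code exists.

0.78125; yes

With common denominator 2^5 = 32: Σ 2^(−ℓᵢ) = 8/32 + 8/32 + 1/32 + 8/32 = 25/32 = 0.78125.
Kraft's inequality requires Σ ≤ 1; here Σ = 0.78125 ≤ 1, so such a prefix code exists.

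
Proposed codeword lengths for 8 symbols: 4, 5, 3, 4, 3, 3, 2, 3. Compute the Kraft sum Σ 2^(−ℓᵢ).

0.90625

With common denominator 2^5 = 32: Σ 2^(−ℓᵢ) = 2/32 + 1/32 + 4/32 + 2/32 + 4/32 + 4/32 + 8/32 + 4/32 = 29/32 = 0.90625.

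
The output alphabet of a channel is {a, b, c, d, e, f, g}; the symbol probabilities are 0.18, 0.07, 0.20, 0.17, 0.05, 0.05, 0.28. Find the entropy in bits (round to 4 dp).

2.5592 bits

H = −Σ pᵢ log₂ pᵢ.
−0.18·log₂(0.18) = 0.4453
−0.07·log₂(0.07) = 0.2686
−0.20·log₂(0.20) = 0.4644
−0.17·log₂(0.17) = 0.4346
−0.05·log₂(0.05) = 0.2161
−0.05·log₂(0.05) = 0.2161
−0.28·log₂(0.28) = 0.5142
Sum ≈ 2.5592 → 2.5592 bits.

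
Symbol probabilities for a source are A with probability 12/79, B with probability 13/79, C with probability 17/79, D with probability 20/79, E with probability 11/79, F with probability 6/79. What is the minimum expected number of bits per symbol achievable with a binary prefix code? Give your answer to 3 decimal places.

Repeatedly combine the two least-probable nodes; the expected code length is the sum of the merged weights.
merge 6/79 + 11/79 → 17/79
merge 12/79 + 13/79 → 25/79
merge 17/79 + 17/79 → 34/79
merge 20/79 + 25/79 → 45/79
merge 34/79 + 45/79 → 1
L = 17/79 + 25/79 + 34/79 + 45/79 + 1 = 200/79 ≈ 2.532 bits/symbol.

2.532 bits/symbol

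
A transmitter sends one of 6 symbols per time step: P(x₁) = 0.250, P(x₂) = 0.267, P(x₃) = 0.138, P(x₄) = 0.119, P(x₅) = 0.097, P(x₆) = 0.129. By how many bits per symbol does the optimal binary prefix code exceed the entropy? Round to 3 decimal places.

Entropy H = −Σ p log₂ p ≈ 2.4760 bits.
Huffman merges: 97/1000+119/1000→27/125; 129/1000+69/500→267/1000; 27/125+1/4→233/500; 267/1000+267/1000→267/500; 233/500+267/500→1. L = 2483/1000 ≈ 2.4830.
L − H = 2.4830 − 2.4760 = 0.007 bits.

0.007 bits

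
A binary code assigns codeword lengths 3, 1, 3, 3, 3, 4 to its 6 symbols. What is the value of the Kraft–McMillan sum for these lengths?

With common denominator 2^4 = 16: Σ 2^(−ℓᵢ) = 2/16 + 8/16 + 2/16 + 2/16 + 2/16 + 1/16 = 17/16 = 1.0625.

1.0625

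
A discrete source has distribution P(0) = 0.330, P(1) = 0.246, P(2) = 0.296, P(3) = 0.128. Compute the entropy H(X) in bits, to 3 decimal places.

H = −Σ pᵢ log₂ pᵢ.
−0.330·log₂(0.330) = 0.5278
−0.246·log₂(0.246) = 0.4977
−0.296·log₂(0.296) = 0.5199
−0.128·log₂(0.128) = 0.3796
Sum ≈ 1.9250 → 1.925 bits.

1.925 bits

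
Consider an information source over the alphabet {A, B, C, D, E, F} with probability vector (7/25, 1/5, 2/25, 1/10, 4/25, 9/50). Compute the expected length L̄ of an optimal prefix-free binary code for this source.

Repeatedly combine the two least-probable nodes; the expected code length is the sum of the merged weights.
merge 2/25 + 1/10 → 9/50
merge 4/25 + 9/50 → 17/50
merge 9/50 + 1/5 → 19/50
merge 7/25 + 17/50 → 31/50
merge 19/50 + 31/50 → 1
L = 9/50 + 17/50 + 19/50 + 31/50 + 1 = 63/25 = 2.52 bits/symbol.

2.52 bits/symbol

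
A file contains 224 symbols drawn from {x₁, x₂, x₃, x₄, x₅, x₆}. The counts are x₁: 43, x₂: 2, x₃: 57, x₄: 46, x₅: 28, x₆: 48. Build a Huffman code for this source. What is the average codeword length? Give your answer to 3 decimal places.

Probabilities are the counts divided by 224.
Repeatedly combine the two least-probable nodes; the expected code length is the sum of the merged weights.
merge 1/112 + 1/8 → 15/112
merge 15/112 + 43/224 → 73/224
merge 23/112 + 3/14 → 47/112
merge 57/224 + 73/224 → 65/112
merge 47/112 + 65/112 → 1
L = 15/112 + 73/224 + 47/112 + 65/112 + 1 = 551/224 ≈ 2.460 bits/symbol.

2.460 bits/symbol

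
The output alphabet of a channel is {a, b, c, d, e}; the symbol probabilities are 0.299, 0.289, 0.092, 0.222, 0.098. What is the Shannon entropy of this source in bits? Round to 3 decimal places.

2.165 bits

H = −Σ pᵢ log₂ pᵢ.
−0.299·log₂(0.299) = 0.5208
−0.289·log₂(0.289) = 0.5176
−0.092·log₂(0.092) = 0.3167
−0.222·log₂(0.222) = 0.4820
−0.098·log₂(0.098) = 0.3284
Sum ≈ 2.1655 → 2.165 bits.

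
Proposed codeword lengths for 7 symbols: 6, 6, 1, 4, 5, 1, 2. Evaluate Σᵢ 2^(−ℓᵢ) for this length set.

With common denominator 2^6 = 64: Σ 2^(−ℓᵢ) = 1/64 + 1/64 + 32/64 + 4/64 + 2/64 + 32/64 + 16/64 = 88/64 = 1.375.

1.375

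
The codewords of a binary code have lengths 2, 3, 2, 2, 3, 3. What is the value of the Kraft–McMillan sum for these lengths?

With common denominator 2^3 = 8: Σ 2^(−ℓᵢ) = 2/8 + 1/8 + 2/8 + 2/8 + 1/8 + 1/8 = 9/8 = 1.125.

1.125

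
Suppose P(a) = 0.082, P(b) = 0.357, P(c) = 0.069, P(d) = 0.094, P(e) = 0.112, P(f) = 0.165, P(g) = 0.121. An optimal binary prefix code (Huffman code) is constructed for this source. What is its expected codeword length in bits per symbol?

2.629 bits/symbol

Repeatedly combine the two least-probable nodes; the expected code length is the sum of the merged weights.
merge 69/1000 + 41/500 → 151/1000
merge 47/500 + 14/125 → 103/500
merge 121/1000 + 151/1000 → 34/125
merge 33/200 + 103/500 → 371/1000
merge 34/125 + 357/1000 → 629/1000
merge 371/1000 + 629/1000 → 1
L = 151/1000 + 103/500 + 34/125 + 371/1000 + 629/1000 + 1 = 2629/1000 = 2.629 bits/symbol.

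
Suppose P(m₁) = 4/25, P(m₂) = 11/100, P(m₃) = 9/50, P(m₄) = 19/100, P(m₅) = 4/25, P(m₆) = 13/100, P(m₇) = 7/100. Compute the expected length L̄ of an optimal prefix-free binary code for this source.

Repeatedly combine the two least-probable nodes; the expected code length is the sum of the merged weights.
merge 7/100 + 11/100 → 9/50
merge 13/100 + 4/25 → 29/100
merge 4/25 + 9/50 → 17/50
merge 9/50 + 19/100 → 37/100
merge 29/100 + 17/50 → 63/100
merge 37/100 + 63/100 → 1
L = 9/50 + 29/100 + 17/50 + 37/100 + 63/100 + 1 = 281/100 = 2.81 bits/symbol.

2.81 bits/symbol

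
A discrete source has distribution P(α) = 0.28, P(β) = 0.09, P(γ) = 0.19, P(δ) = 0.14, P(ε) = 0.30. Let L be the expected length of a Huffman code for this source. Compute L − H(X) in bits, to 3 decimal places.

Entropy H = −Σ p log₂ p ≈ 2.2003 bits.
Huffman merges: 9/100+7/50→23/100; 19/100+23/100→21/50; 7/25+3/10→29/50; 21/50+29/50→1. L = 223/100 ≈ 2.2300.
L − H = 2.2300 − 2.2003 = 0.030 bits.

0.030 bits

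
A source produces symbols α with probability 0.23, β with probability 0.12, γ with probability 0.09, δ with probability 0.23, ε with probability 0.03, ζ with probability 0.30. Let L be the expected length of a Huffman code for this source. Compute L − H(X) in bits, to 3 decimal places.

0.032 bits

Entropy H = −Σ p log₂ p ≈ 2.3279 bits.
Huffman merges: 3/100+9/100→3/25; 3/25+3/25→6/25; 23/100+23/100→23/50; 6/25+3/10→27/50; 23/50+27/50→1. L = 59/25 ≈ 2.3600.
L − H = 2.3600 − 2.3279 = 0.032 bits.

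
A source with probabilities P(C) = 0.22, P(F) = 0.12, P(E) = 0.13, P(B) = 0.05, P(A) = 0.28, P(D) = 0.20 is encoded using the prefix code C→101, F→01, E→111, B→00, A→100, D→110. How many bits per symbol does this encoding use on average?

2.83 bits/symbol

L̄ = Σ pᵢ·ℓᵢ = 0.22·3 + 0.12·2 + 0.13·3 + 0.05·2 + 0.28·3 + 0.20·3 = 2.83 bits/symbol.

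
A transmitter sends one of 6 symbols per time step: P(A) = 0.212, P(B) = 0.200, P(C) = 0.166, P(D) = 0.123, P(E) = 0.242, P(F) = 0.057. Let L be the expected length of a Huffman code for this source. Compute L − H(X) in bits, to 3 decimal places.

0.054 bits

Entropy H = −Σ p log₂ p ≈ 2.4717 bits.
Huffman merges: 57/1000+123/1000→9/50; 83/500+9/50→173/500; 1/5+53/250→103/250; 121/500+173/500→147/250; 103/250+147/250→1. L = 1263/500 ≈ 2.5260.
L − H = 2.5260 − 2.4717 = 0.054 bits.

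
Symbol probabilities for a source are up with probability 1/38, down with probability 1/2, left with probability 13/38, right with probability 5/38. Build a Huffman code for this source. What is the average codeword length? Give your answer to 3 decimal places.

Repeatedly combine the two least-probable nodes; the expected code length is the sum of the merged weights.
merge 1/38 + 5/38 → 3/19
merge 3/19 + 13/38 → 1/2
merge 1/2 + 1/2 → 1
L = 3/19 + 1/2 + 1 = 63/38 ≈ 1.658 bits/symbol.

1.658 bits/symbol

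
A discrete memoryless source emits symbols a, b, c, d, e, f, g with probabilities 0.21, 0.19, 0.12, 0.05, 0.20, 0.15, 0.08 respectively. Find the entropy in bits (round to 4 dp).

H = −Σ pᵢ log₂ pᵢ.
−0.21·log₂(0.21) = 0.4728
−0.19·log₂(0.19) = 0.4552
−0.12·log₂(0.12) = 0.3671
−0.05·log₂(0.05) = 0.2161
−0.20·log₂(0.20) = 0.4644
−0.15·log₂(0.15) = 0.4105
−0.08·log₂(0.08) = 0.2915
Sum ≈ 2.6777 → 2.6777 bits.

2.6777 bits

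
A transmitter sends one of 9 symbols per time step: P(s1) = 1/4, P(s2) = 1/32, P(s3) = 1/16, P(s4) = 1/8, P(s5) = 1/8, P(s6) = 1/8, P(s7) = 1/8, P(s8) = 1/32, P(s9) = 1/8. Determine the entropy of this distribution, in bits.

Each probability is a power of 1/2, so log₂(1/p) is an integer.
H = Σ p·log₂(1/p) = 1/4·2 + 1/32·5 + 1/16·4 + 1/8·3 + 1/8·3 + 1/8·3 + 1/8·3 + 1/32·5 + 1/8·3 = 2.9375 bits.

2.9375 bits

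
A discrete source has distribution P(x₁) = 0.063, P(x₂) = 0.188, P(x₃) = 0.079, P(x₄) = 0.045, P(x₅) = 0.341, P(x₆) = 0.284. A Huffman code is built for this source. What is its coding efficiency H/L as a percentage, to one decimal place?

Entropy H = −Σ p log₂ p ≈ 2.2402 bits.
Huffman merges: 9/200+63/1000→27/250; 79/1000+27/250→187/1000; 187/1000+47/250→3/8; 71/250+341/1000→5/8; 3/8+5/8→1. L = 459/200 ≈ 2.2950.
Efficiency = H/L = 2.2402/2.2950 = 97.6%.

97.6%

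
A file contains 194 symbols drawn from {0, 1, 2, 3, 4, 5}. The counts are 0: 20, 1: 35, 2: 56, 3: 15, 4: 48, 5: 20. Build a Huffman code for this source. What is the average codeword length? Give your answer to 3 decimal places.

2.464 bits/symbol

Probabilities are the counts divided by 194.
Repeatedly combine the two least-probable nodes; the expected code length is the sum of the merged weights.
merge 15/194 + 10/97 → 35/194
merge 10/97 + 35/194 → 55/194
merge 35/194 + 24/97 → 83/194
merge 55/194 + 28/97 → 111/194
merge 83/194 + 111/194 → 1
L = 35/194 + 55/194 + 83/194 + 111/194 + 1 = 239/97 ≈ 2.464 bits/symbol.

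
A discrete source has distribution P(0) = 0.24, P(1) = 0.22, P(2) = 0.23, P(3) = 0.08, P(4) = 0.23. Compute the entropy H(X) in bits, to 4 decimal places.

H = −Σ pᵢ log₂ pᵢ.
−0.24·log₂(0.24) = 0.4941
−0.22·log₂(0.22) = 0.4806
−0.23·log₂(0.23) = 0.4877
−0.08·log₂(0.08) = 0.2915
−0.23·log₂(0.23) = 0.4877
Sum ≈ 2.2416 → 2.2416 bits.

2.2416 bits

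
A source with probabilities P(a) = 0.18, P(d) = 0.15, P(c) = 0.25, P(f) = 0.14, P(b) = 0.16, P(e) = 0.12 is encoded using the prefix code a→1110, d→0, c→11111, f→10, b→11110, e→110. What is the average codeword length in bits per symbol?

3.56 bits/symbol

L̄ = Σ pᵢ·ℓᵢ = 0.18·4 + 0.15·1 + 0.25·5 + 0.14·2 + 0.16·5 + 0.12·3 = 3.56 bits/symbol.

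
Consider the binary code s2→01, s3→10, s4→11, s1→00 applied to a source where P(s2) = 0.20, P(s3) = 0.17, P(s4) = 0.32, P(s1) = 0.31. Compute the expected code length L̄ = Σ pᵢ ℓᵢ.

2 bits/symbol

L̄ = Σ pᵢ·ℓᵢ = 0.20·2 + 0.17·2 + 0.32·2 + 0.31·2 = 2 bits/symbol.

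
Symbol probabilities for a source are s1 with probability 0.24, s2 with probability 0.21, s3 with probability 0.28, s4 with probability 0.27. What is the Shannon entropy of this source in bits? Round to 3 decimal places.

1.991 bits

H = −Σ pᵢ log₂ pᵢ.
−0.24·log₂(0.24) = 0.4941
−0.21·log₂(0.21) = 0.4728
−0.28·log₂(0.28) = 0.5142
−0.27·log₂(0.27) = 0.5100
Sum ≈ 1.9912 → 1.991 bits.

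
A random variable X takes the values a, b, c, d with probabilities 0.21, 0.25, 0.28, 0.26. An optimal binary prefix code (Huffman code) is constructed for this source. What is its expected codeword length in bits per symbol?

Repeatedly combine the two least-probable nodes; the expected code length is the sum of the merged weights.
merge 21/100 + 1/4 → 23/50
merge 13/50 + 7/25 → 27/50
merge 23/50 + 27/50 → 1
L = 23/50 + 27/50 + 1 = 2 bits/symbol.

2 bits/symbol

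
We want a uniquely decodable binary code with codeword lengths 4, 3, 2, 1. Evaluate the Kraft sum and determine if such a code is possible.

0.9375; yes

With common denominator 2^4 = 16: Σ 2^(−ℓᵢ) = 1/16 + 2/16 + 4/16 + 8/16 = 15/16 = 0.9375.
Kraft's inequality requires Σ ≤ 1; here Σ = 0.9375 ≤ 1, so such a prefix code exists.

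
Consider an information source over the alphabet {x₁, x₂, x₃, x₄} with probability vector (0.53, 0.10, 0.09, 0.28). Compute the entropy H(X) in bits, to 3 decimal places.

H = −Σ pᵢ log₂ pᵢ.
−0.53·log₂(0.53) = 0.4854
−0.10·log₂(0.10) = 0.3322
−0.09·log₂(0.09) = 0.3127
−0.28·log₂(0.28) = 0.5142
Sum ≈ 1.6445 → 1.645 bits.

1.645 bits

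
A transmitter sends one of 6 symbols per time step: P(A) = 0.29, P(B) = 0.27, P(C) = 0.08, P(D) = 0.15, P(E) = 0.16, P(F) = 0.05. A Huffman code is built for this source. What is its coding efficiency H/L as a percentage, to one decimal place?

98.3%

Entropy H = −Σ p log₂ p ≈ 2.3691 bits.
Huffman merges: 1/20+2/25→13/100; 13/100+3/20→7/25; 4/25+27/100→43/100; 7/25+29/100→57/100; 43/100+57/100→1. L = 241/100 ≈ 2.4100.
Efficiency = H/L = 2.3691/2.4100 = 98.3%.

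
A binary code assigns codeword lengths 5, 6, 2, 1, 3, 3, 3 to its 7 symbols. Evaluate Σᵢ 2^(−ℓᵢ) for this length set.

With common denominator 2^6 = 64: Σ 2^(−ℓᵢ) = 2/64 + 1/64 + 16/64 + 32/64 + 8/64 + 8/64 + 8/64 = 75/64 = 1.171875.

1.171875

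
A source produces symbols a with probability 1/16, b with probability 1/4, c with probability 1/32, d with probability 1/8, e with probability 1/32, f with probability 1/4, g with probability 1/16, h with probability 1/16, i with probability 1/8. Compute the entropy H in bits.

2.8125 bits

Each probability is a power of 1/2, so log₂(1/p) is an integer.
H = Σ p·log₂(1/p) = 1/16·4 + 1/4·2 + 1/32·5 + 1/8·3 + 1/32·5 + 1/4·2 + 1/16·4 + 1/16·4 + 1/8·3 = 2.8125 bits.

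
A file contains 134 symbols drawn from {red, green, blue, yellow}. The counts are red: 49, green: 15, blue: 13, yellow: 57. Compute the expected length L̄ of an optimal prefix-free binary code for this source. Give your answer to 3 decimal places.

1.784 bits/symbol

Probabilities are the counts divided by 134.
Repeatedly combine the two least-probable nodes; the expected code length is the sum of the merged weights.
merge 13/134 + 15/134 → 14/67
merge 14/67 + 49/134 → 77/134
merge 57/134 + 77/134 → 1
L = 14/67 + 77/134 + 1 = 239/134 ≈ 1.784 bits/symbol.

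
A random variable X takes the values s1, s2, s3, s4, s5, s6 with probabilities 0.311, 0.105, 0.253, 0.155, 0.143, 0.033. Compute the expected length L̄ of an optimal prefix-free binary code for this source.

2.419 bits/symbol

Repeatedly combine the two least-probable nodes; the expected code length is the sum of the merged weights.
merge 33/1000 + 21/200 → 69/500
merge 69/500 + 143/1000 → 281/1000
merge 31/200 + 253/1000 → 51/125
merge 281/1000 + 311/1000 → 74/125
merge 51/125 + 74/125 → 1
L = 69/500 + 281/1000 + 51/125 + 74/125 + 1 = 2419/1000 = 2.419 bits/symbol.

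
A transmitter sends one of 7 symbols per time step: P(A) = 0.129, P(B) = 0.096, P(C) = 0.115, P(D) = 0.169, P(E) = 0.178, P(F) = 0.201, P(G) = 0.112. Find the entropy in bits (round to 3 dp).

H = −Σ pᵢ log₂ pᵢ.
−0.129·log₂(0.129) = 0.3811
−0.096·log₂(0.096) = 0.3246
−0.115·log₂(0.115) = 0.3588
−0.169·log₂(0.169) = 0.4335
−0.178·log₂(0.178) = 0.4432
−0.201·log₂(0.201) = 0.4653
−0.112·log₂(0.112) = 0.3537
Sum ≈ 2.7602 → 2.760 bits.

2.760 bits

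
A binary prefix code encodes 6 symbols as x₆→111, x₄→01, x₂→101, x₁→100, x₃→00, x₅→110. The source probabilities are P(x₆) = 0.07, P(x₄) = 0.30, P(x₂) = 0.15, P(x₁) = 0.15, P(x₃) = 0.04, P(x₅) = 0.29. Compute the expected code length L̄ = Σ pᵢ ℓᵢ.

2.66 bits/symbol

L̄ = Σ pᵢ·ℓᵢ = 0.07·3 + 0.30·2 + 0.15·3 + 0.15·3 + 0.04·2 + 0.29·3 = 2.66 bits/symbol.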